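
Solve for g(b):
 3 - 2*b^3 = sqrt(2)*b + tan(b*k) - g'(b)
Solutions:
 g(b) = C1 + b^4/2 + sqrt(2)*b^2/2 - 3*b + Piecewise((-log(cos(b*k))/k, Ne(k, 0)), (0, True))


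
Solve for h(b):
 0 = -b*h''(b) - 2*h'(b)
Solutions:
 h(b) = C1 + C2/b


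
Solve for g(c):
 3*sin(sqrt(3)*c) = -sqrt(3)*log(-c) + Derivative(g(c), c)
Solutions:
 g(c) = C1 + sqrt(3)*c*(log(-c) - 1) - sqrt(3)*cos(sqrt(3)*c)


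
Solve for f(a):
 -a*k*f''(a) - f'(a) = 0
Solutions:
 f(a) = C1 + a^(((re(k) - 1)*re(k) + im(k)^2)/(re(k)^2 + im(k)^2))*(C2*sin(log(a)*Abs(im(k))/(re(k)^2 + im(k)^2)) + C3*cos(log(a)*im(k)/(re(k)^2 + im(k)^2)))


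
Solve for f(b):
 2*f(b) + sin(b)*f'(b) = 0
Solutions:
 f(b) = C1*(cos(b) + 1)/(cos(b) - 1)


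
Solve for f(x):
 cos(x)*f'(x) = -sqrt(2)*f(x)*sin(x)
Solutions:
 f(x) = C1*cos(x)^(sqrt(2))


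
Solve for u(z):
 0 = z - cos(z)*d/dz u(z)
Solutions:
 u(z) = C1 + Integral(z/cos(z), z)


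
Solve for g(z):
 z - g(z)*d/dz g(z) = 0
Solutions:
 g(z) = -sqrt(C1 + z^2)
 g(z) = sqrt(C1 + z^2)


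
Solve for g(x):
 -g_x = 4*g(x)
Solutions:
 g(x) = C1*exp(-4*x)


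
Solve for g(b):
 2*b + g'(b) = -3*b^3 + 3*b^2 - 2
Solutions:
 g(b) = C1 - 3*b^4/4 + b^3 - b^2 - 2*b


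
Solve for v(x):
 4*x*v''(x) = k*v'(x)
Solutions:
 v(x) = C1 + x^(re(k)/4 + 1)*(C2*sin(log(x)*Abs(im(k))/4) + C3*cos(log(x)*im(k)/4))


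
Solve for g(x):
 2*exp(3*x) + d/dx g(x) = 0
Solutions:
 g(x) = C1 - 2*exp(3*x)/3


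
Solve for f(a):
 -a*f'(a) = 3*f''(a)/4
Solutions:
 f(a) = C1 + C2*erf(sqrt(6)*a/3)


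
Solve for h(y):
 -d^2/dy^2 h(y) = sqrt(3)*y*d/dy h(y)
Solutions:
 h(y) = C1 + C2*erf(sqrt(2)*3^(1/4)*y/2)


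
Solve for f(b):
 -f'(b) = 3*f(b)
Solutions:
 f(b) = C1*exp(-3*b)


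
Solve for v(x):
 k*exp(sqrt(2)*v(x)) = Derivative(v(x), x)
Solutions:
 v(x) = sqrt(2)*(2*log(-1/(C1 + k*x)) - log(2))/4


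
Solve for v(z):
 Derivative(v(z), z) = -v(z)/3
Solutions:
 v(z) = C1*exp(-z/3)


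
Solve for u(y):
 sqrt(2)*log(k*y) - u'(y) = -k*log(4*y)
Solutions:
 u(y) = C1 + y*(k + sqrt(2))*log(y) + y*(-k + 2*k*log(2) + sqrt(2)*log(k) - sqrt(2))


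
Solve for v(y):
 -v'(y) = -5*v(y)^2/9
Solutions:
 v(y) = -9/(C1 + 5*y)


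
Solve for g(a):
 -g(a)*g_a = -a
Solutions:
 g(a) = -sqrt(C1 + a^2)
 g(a) = sqrt(C1 + a^2)


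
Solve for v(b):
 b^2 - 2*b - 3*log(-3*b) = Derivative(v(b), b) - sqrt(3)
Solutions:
 v(b) = C1 + b^3/3 - b^2 - 3*b*log(-b) + b*(-3*log(3) + sqrt(3) + 3)


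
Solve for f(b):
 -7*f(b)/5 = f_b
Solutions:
 f(b) = C1*exp(-7*b/5)


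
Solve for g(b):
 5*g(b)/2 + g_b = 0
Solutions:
 g(b) = C1*exp(-5*b/2)


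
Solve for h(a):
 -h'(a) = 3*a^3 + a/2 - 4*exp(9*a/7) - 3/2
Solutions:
 h(a) = C1 - 3*a^4/4 - a^2/4 + 3*a/2 + 28*exp(9*a/7)/9


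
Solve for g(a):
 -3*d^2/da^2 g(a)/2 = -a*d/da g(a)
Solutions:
 g(a) = C1 + C2*erfi(sqrt(3)*a/3)


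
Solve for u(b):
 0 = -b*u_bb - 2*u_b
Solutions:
 u(b) = C1 + C2/b


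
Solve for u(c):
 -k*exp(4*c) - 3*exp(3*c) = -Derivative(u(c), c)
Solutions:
 u(c) = C1 + k*exp(4*c)/4 + exp(3*c)


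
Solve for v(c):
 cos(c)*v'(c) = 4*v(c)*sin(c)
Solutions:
 v(c) = C1/cos(c)^4


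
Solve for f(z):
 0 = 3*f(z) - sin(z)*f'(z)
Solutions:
 f(z) = C1*(cos(z) - 1)^(3/2)/(cos(z) + 1)^(3/2)


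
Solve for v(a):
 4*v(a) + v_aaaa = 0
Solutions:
 v(a) = (C1*sin(a) + C2*cos(a))*exp(-a) + (C3*sin(a) + C4*cos(a))*exp(a)


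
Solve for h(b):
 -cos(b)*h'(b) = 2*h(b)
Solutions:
 h(b) = C1*(sin(b) - 1)/(sin(b) + 1)


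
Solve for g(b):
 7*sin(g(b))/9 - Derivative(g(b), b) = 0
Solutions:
 -7*b/9 + log(cos(g(b)) - 1)/2 - log(cos(g(b)) + 1)/2 = C1


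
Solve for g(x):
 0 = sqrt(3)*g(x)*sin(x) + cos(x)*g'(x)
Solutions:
 g(x) = C1*cos(x)^(sqrt(3))


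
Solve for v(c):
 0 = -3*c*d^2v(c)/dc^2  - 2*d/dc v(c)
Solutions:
 v(c) = C1 + C2*c^(1/3)


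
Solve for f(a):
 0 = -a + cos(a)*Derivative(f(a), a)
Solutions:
 f(a) = C1 + Integral(a/cos(a), a)


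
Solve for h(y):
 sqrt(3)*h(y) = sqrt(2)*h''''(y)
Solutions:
 h(y) = C1*exp(-2^(7/8)*3^(1/8)*y/2) + C2*exp(2^(7/8)*3^(1/8)*y/2) + C3*sin(2^(7/8)*3^(1/8)*y/2) + C4*cos(2^(7/8)*3^(1/8)*y/2)


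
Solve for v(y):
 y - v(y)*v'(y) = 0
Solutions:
 v(y) = -sqrt(C1 + y^2)
 v(y) = sqrt(C1 + y^2)


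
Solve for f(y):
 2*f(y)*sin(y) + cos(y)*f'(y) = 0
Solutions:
 f(y) = C1*cos(y)^2


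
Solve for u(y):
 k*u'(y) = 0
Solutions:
 u(y) = C1


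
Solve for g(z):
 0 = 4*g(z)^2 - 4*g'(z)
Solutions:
 g(z) = -1/(C1 + z)


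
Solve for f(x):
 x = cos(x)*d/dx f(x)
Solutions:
 f(x) = C1 + Integral(x/cos(x), x)


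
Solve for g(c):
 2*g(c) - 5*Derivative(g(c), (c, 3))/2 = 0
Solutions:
 g(c) = C3*exp(10^(2/3)*c/5) + (C1*sin(10^(2/3)*sqrt(3)*c/10) + C2*cos(10^(2/3)*sqrt(3)*c/10))*exp(-10^(2/3)*c/10)


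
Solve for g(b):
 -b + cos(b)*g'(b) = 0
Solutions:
 g(b) = C1 + Integral(b/cos(b), b)


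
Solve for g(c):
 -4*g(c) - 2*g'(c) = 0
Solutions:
 g(c) = C1*exp(-2*c)


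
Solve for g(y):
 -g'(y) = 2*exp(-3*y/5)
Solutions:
 g(y) = C1 + 10*exp(-3*y/5)/3


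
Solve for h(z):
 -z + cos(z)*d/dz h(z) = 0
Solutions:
 h(z) = C1 + Integral(z/cos(z), z)


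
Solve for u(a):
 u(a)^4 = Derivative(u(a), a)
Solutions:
 u(a) = (-1/(C1 + 3*a))^(1/3)
 u(a) = (-1/(C1 + a))^(1/3)*(-3^(2/3) - 3*3^(1/6)*I)/6
 u(a) = (-1/(C1 + a))^(1/3)*(-3^(2/3) + 3*3^(1/6)*I)/6


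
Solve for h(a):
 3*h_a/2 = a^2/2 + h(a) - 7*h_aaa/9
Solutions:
 h(a) = C1*exp(42^(1/3)*a*(-3^(1/3)*(14 + sqrt(322))^(1/3) + 3*14^(1/3)/(14 + sqrt(322))^(1/3))/28)*sin(3*14^(1/3)*3^(1/6)*a*(14^(1/3)*3^(2/3)/(14 + sqrt(322))^(1/3) + (14 + sqrt(322))^(1/3))/28) + C2*exp(42^(1/3)*a*(-3^(1/3)*(14 + sqrt(322))^(1/3) + 3*14^(1/3)/(14 + sqrt(322))^(1/3))/28)*cos(3*14^(1/3)*3^(1/6)*a*(14^(1/3)*3^(2/3)/(14 + sqrt(322))^(1/3) + (14 + sqrt(322))^(1/3))/28) + C3*exp(-42^(1/3)*a*(-3^(1/3)*(14 + sqrt(322))^(1/3) + 3*14^(1/3)/(14 + sqrt(322))^(1/3))/14) - a^2/2 - 3*a/2 - 9/4


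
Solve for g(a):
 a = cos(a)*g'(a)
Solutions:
 g(a) = C1 + Integral(a/cos(a), a)


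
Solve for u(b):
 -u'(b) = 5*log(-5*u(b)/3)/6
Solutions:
 6*Integral(1/(log(-_y) - log(3) + log(5)), (_y, u(b)))/5 = C1 - b


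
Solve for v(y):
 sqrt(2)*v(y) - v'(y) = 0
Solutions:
 v(y) = C1*exp(sqrt(2)*y)


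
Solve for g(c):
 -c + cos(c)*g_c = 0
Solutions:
 g(c) = C1 + Integral(c/cos(c), c)


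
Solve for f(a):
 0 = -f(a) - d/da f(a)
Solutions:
 f(a) = C1*exp(-a)


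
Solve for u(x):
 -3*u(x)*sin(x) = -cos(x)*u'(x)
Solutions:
 u(x) = C1/cos(x)^3


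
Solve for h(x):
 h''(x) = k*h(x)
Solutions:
 h(x) = C1*exp(-sqrt(k)*x) + C2*exp(sqrt(k)*x)


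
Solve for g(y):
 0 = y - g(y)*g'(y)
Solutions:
 g(y) = -sqrt(C1 + y^2)
 g(y) = sqrt(C1 + y^2)


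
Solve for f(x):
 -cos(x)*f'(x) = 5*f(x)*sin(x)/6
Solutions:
 f(x) = C1*cos(x)^(5/6)


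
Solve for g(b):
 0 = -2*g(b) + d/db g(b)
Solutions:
 g(b) = C1*exp(2*b)


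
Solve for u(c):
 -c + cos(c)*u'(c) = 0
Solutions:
 u(c) = C1 + Integral(c/cos(c), c)


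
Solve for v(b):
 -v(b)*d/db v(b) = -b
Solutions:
 v(b) = -sqrt(C1 + b^2)
 v(b) = sqrt(C1 + b^2)


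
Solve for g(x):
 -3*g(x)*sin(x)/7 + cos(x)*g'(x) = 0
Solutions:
 g(x) = C1/cos(x)^(3/7)


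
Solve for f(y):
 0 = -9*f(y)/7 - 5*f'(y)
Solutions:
 f(y) = C1*exp(-9*y/35)


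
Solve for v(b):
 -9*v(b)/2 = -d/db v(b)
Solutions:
 v(b) = C1*exp(9*b/2)


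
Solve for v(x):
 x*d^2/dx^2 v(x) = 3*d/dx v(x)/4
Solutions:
 v(x) = C1 + C2*x^(7/4)


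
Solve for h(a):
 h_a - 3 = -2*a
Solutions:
 h(a) = C1 - a^2 + 3*a


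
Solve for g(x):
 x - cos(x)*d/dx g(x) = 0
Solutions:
 g(x) = C1 + Integral(x/cos(x), x)


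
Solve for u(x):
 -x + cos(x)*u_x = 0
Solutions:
 u(x) = C1 + Integral(x/cos(x), x)


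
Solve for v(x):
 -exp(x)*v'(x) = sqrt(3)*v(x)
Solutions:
 v(x) = C1*exp(sqrt(3)*exp(-x))


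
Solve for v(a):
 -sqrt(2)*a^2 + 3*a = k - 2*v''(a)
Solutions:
 v(a) = C1 + C2*a + sqrt(2)*a^4/24 - a^3/4 + a^2*k/4


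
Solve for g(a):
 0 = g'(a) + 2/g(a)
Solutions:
 g(a) = -sqrt(C1 - 4*a)
 g(a) = sqrt(C1 - 4*a)


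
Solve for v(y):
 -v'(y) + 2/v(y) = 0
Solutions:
 v(y) = -sqrt(C1 + 4*y)
 v(y) = sqrt(C1 + 4*y)


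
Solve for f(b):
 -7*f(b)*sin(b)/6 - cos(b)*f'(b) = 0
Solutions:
 f(b) = C1*cos(b)^(7/6)


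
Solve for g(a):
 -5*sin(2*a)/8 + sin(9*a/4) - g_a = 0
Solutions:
 g(a) = C1 + 5*cos(2*a)/16 - 4*cos(9*a/4)/9


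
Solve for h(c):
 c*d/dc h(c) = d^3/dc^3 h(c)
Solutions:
 h(c) = C1 + Integral(C2*airyai(c) + C3*airybi(c), c)


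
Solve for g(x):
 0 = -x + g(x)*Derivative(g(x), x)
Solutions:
 g(x) = -sqrt(C1 + x^2)
 g(x) = sqrt(C1 + x^2)


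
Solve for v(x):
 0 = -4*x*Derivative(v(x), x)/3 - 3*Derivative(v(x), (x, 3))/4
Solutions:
 v(x) = C1 + Integral(C2*airyai(-2*6^(1/3)*x/3) + C3*airybi(-2*6^(1/3)*x/3), x)


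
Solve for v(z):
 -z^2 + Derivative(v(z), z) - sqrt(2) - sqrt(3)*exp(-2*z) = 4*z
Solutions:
 v(z) = C1 + z^3/3 + 2*z^2 + sqrt(2)*z - sqrt(3)*exp(-2*z)/2


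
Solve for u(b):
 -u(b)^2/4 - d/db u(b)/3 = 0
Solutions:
 u(b) = 4/(C1 + 3*b)


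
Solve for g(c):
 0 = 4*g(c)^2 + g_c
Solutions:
 g(c) = 1/(C1 + 4*c)


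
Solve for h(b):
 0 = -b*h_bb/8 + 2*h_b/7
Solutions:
 h(b) = C1 + C2*b^(23/7)


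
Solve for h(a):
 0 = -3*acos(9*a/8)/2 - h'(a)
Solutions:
 h(a) = C1 - 3*a*acos(9*a/8)/2 + sqrt(64 - 81*a^2)/6


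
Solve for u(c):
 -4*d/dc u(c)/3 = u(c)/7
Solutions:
 u(c) = C1*exp(-3*c/28)


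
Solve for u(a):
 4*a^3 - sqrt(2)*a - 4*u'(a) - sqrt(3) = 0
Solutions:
 u(a) = C1 + a^4/4 - sqrt(2)*a^2/8 - sqrt(3)*a/4


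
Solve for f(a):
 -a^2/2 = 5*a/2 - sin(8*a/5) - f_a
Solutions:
 f(a) = C1 + a^3/6 + 5*a^2/4 + 5*cos(8*a/5)/8


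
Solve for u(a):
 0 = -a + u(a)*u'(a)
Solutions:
 u(a) = -sqrt(C1 + a^2)
 u(a) = sqrt(C1 + a^2)


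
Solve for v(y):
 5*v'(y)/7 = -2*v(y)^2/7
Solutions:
 v(y) = 5/(C1 + 2*y)


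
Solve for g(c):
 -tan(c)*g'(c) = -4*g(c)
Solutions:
 g(c) = C1*sin(c)^4


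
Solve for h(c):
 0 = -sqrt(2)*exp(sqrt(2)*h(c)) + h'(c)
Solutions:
 h(c) = sqrt(2)*(2*log(-1/(C1 + sqrt(2)*c)) - log(2))/4


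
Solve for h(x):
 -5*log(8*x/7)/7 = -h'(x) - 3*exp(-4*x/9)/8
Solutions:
 h(x) = C1 + 5*x*log(x)/7 + 5*x*(-log(7) - 1 + 3*log(2))/7 + 27*exp(-4*x/9)/32


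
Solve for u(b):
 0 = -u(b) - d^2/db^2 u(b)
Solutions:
 u(b) = C1*sin(b) + C2*cos(b)


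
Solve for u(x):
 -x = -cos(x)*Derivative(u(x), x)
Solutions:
 u(x) = C1 + Integral(x/cos(x), x)


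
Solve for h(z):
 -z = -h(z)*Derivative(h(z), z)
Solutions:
 h(z) = -sqrt(C1 + z^2)
 h(z) = sqrt(C1 + z^2)


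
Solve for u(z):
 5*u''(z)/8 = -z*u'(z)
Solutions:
 u(z) = C1 + C2*erf(2*sqrt(5)*z/5)


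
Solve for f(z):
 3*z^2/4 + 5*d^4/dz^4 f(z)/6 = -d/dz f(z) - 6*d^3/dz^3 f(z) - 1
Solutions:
 f(z) = C1 + C2*exp(z*(-24 + 48*3^(2/3)/(5*sqrt(1177) + 601)^(1/3) + 3^(1/3)*(5*sqrt(1177) + 601)^(1/3))/10)*sin(3^(1/6)*z*(-3^(2/3)*(5*sqrt(1177) + 601)^(1/3) + 144/(5*sqrt(1177) + 601)^(1/3))/10) + C3*exp(z*(-24 + 48*3^(2/3)/(5*sqrt(1177) + 601)^(1/3) + 3^(1/3)*(5*sqrt(1177) + 601)^(1/3))/10)*cos(3^(1/6)*z*(-3^(2/3)*(5*sqrt(1177) + 601)^(1/3) + 144/(5*sqrt(1177) + 601)^(1/3))/10) + C4*exp(-z*(48*3^(2/3)/(5*sqrt(1177) + 601)^(1/3) + 12 + 3^(1/3)*(5*sqrt(1177) + 601)^(1/3))/5) - z^3/4 + 8*z


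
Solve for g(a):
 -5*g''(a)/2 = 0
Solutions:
 g(a) = C1 + C2*a


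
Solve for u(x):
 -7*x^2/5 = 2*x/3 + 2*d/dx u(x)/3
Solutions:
 u(x) = C1 - 7*x^3/10 - x^2/2


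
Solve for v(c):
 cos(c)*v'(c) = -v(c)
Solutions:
 v(c) = C1*sqrt(sin(c) - 1)/sqrt(sin(c) + 1)


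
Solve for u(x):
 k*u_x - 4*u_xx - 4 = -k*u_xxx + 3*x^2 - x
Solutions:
 u(x) = C1 + C2*exp(x*(2 - sqrt(4 - k^2))/k) + C3*exp(x*(sqrt(4 - k^2) + 2)/k) + x^3/k - x^2/(2*k) - 2*x/k + 12*x^2/k^2 - 4*x/k^2 + 96*x/k^3


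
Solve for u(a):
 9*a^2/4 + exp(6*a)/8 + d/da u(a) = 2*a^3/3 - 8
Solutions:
 u(a) = C1 + a^4/6 - 3*a^3/4 - 8*a - exp(6*a)/48


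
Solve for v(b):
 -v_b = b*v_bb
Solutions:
 v(b) = C1 + C2*log(b)


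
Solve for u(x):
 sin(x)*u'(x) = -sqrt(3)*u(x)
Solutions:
 u(x) = C1*(cos(x) + 1)^(sqrt(3)/2)/(cos(x) - 1)^(sqrt(3)/2)


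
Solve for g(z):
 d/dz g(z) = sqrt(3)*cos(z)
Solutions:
 g(z) = C1 + sqrt(3)*sin(z)


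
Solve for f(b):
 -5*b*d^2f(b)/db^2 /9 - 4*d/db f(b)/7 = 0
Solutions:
 f(b) = C1 + C2/b^(1/35)


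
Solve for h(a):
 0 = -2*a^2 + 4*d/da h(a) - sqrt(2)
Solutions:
 h(a) = C1 + a^3/6 + sqrt(2)*a/4


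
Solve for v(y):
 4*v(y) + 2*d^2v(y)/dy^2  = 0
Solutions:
 v(y) = C1*sin(sqrt(2)*y) + C2*cos(sqrt(2)*y)


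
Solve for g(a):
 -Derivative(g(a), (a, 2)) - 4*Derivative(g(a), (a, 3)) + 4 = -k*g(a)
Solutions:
 g(a) = C1*exp(-a*((-216*k + sqrt((1 - 216*k)^2 - 1) + 1)^(1/3) + 1 + (-216*k + sqrt((1 - 216*k)^2 - 1) + 1)^(-1/3))/12) + C2*exp(a*((-216*k + sqrt((1 - 216*k)^2 - 1) + 1)^(1/3) - sqrt(3)*I*(-216*k + sqrt((1 - 216*k)^2 - 1) + 1)^(1/3) - 2 - 4/((-1 + sqrt(3)*I)*(-216*k + sqrt((1 - 216*k)^2 - 1) + 1)^(1/3)))/24) + C3*exp(a*((-216*k + sqrt((1 - 216*k)^2 - 1) + 1)^(1/3) + sqrt(3)*I*(-216*k + sqrt((1 - 216*k)^2 - 1) + 1)^(1/3) - 2 + 4/((1 + sqrt(3)*I)*(-216*k + sqrt((1 - 216*k)^2 - 1) + 1)^(1/3)))/24) - 4/k


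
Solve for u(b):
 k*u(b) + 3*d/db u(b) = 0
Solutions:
 u(b) = C1*exp(-b*k/3)


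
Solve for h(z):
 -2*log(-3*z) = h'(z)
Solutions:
 h(z) = C1 - 2*z*log(-z) + 2*z*(1 - log(3))


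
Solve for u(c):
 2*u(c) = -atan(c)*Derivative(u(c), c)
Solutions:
 u(c) = C1*exp(-2*Integral(1/atan(c), c))


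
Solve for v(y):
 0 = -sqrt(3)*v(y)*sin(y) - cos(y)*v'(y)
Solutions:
 v(y) = C1*cos(y)^(sqrt(3))


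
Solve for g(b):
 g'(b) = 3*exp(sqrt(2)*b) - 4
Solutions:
 g(b) = C1 - 4*b + 3*sqrt(2)*exp(sqrt(2)*b)/2


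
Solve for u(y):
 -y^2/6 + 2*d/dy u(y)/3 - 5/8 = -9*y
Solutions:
 u(y) = C1 + y^3/12 - 27*y^2/4 + 15*y/16


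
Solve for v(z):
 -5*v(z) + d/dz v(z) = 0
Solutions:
 v(z) = C1*exp(5*z)


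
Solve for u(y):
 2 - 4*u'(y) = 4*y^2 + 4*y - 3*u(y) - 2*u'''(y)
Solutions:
 u(y) = C1*exp(6^(1/3)*y*(4*6^(1/3)/(sqrt(345) + 27)^(1/3) + (sqrt(345) + 27)^(1/3))/12)*sin(2^(1/3)*3^(1/6)*y*(-3^(2/3)*(sqrt(345) + 27)^(1/3)/12 + 2^(1/3)/(sqrt(345) + 27)^(1/3))) + C2*exp(6^(1/3)*y*(4*6^(1/3)/(sqrt(345) + 27)^(1/3) + (sqrt(345) + 27)^(1/3))/12)*cos(2^(1/3)*3^(1/6)*y*(-3^(2/3)*(sqrt(345) + 27)^(1/3)/12 + 2^(1/3)/(sqrt(345) + 27)^(1/3))) + C3*exp(-6^(1/3)*y*(4*6^(1/3)/(sqrt(345) + 27)^(1/3) + (sqrt(345) + 27)^(1/3))/6) + 4*y^2/3 + 44*y/9 + 158/27


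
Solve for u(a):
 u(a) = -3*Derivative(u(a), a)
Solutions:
 u(a) = C1*exp(-a/3)


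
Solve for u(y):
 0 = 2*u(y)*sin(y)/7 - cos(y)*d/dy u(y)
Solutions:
 u(y) = C1/cos(y)^(2/7)


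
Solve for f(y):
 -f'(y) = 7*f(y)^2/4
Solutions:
 f(y) = 4/(C1 + 7*y)


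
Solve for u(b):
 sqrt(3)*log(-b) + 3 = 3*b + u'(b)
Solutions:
 u(b) = C1 - 3*b^2/2 + sqrt(3)*b*log(-b) + b*(3 - sqrt(3))


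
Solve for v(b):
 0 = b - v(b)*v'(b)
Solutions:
 v(b) = -sqrt(C1 + b^2)
 v(b) = sqrt(C1 + b^2)


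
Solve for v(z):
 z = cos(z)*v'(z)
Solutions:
 v(z) = C1 + Integral(z/cos(z), z)


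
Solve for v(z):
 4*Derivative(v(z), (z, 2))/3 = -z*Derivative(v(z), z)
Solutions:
 v(z) = C1 + C2*erf(sqrt(6)*z/4)


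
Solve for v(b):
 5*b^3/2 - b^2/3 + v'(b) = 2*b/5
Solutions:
 v(b) = C1 - 5*b^4/8 + b^3/9 + b^2/5


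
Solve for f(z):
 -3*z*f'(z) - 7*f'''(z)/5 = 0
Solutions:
 f(z) = C1 + Integral(C2*airyai(-15^(1/3)*7^(2/3)*z/7) + C3*airybi(-15^(1/3)*7^(2/3)*z/7), z)


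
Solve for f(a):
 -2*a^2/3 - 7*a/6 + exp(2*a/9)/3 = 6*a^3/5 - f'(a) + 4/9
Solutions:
 f(a) = C1 + 3*a^4/10 + 2*a^3/9 + 7*a^2/12 + 4*a/9 - 3*exp(2*a/9)/2


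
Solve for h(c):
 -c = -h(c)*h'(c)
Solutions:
 h(c) = -sqrt(C1 + c^2)
 h(c) = sqrt(C1 + c^2)


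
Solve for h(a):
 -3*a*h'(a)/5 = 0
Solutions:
 h(a) = C1


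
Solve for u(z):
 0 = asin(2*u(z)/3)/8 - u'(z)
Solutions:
 Integral(1/asin(2*_y/3), (_y, u(z))) = C1 + z/8


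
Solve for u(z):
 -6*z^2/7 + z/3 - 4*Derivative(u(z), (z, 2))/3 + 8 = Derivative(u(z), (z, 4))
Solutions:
 u(z) = C1 + C2*z + C3*sin(2*sqrt(3)*z/3) + C4*cos(2*sqrt(3)*z/3) - 3*z^4/56 + z^3/24 + 195*z^2/56


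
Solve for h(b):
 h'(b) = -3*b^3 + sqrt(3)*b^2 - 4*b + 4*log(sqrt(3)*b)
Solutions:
 h(b) = C1 - 3*b^4/4 + sqrt(3)*b^3/3 - 2*b^2 + 4*b*log(b) - 4*b + b*log(9)


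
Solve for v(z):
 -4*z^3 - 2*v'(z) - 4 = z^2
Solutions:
 v(z) = C1 - z^4/2 - z^3/6 - 2*z


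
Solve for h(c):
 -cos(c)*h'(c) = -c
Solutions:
 h(c) = C1 + Integral(c/cos(c), c)


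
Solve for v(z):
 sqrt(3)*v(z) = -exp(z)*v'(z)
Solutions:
 v(z) = C1*exp(sqrt(3)*exp(-z))


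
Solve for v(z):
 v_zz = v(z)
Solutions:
 v(z) = C1*exp(-z) + C2*exp(z)


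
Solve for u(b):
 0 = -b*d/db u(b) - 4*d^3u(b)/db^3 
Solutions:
 u(b) = C1 + Integral(C2*airyai(-2^(1/3)*b/2) + C3*airybi(-2^(1/3)*b/2), b)


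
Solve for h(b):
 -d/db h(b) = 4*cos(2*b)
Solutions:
 h(b) = C1 - 2*sin(2*b)


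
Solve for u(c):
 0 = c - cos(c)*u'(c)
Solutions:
 u(c) = C1 + Integral(c/cos(c), c)


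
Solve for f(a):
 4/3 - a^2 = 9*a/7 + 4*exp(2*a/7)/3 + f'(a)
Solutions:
 f(a) = C1 - a^3/3 - 9*a^2/14 + 4*a/3 - 14*exp(2*a/7)/3


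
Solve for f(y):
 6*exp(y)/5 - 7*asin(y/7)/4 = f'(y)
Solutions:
 f(y) = C1 - 7*y*asin(y/7)/4 - 7*sqrt(49 - y^2)/4 + 6*exp(y)/5


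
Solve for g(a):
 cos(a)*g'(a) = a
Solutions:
 g(a) = C1 + Integral(a/cos(a), a)


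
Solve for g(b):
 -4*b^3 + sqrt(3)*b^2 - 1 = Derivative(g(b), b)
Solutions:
 g(b) = C1 - b^4 + sqrt(3)*b^3/3 - b


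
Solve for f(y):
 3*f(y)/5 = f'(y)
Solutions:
 f(y) = C1*exp(3*y/5)


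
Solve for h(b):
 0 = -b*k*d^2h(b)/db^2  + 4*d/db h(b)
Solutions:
 h(b) = C1 + b^(((re(k) + 4)*re(k) + im(k)^2)/(re(k)^2 + im(k)^2))*(C2*sin(4*log(b)*Abs(im(k))/(re(k)^2 + im(k)^2)) + C3*cos(4*log(b)*im(k)/(re(k)^2 + im(k)^2)))


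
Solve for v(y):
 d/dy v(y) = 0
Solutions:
 v(y) = C1


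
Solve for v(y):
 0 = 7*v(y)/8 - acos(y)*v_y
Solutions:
 v(y) = C1*exp(7*Integral(1/acos(y), y)/8)


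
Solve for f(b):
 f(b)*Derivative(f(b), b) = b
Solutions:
 f(b) = -sqrt(C1 + b^2)
 f(b) = sqrt(C1 + b^2)


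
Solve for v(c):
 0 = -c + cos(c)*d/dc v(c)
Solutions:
 v(c) = C1 + Integral(c/cos(c), c)


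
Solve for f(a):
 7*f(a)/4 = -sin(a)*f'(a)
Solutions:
 f(a) = C1*(cos(a) + 1)^(7/8)/(cos(a) - 1)^(7/8)


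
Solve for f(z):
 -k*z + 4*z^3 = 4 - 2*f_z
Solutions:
 f(z) = C1 + k*z^2/4 - z^4/2 + 2*z


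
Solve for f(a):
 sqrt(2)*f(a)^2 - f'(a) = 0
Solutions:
 f(a) = -1/(C1 + sqrt(2)*a)


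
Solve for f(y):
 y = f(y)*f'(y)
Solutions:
 f(y) = -sqrt(C1 + y^2)
 f(y) = sqrt(C1 + y^2)


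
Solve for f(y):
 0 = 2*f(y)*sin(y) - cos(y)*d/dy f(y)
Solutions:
 f(y) = C1/cos(y)^2


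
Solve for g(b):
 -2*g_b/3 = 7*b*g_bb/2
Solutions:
 g(b) = C1 + C2*b^(17/21)


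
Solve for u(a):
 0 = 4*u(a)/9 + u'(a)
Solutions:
 u(a) = C1*exp(-4*a/9)


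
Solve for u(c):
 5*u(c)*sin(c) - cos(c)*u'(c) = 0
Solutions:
 u(c) = C1/cos(c)^5


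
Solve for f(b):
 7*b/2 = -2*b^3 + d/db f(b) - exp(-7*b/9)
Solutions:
 f(b) = C1 + b^4/2 + 7*b^2/4 - 9*exp(-7*b/9)/7


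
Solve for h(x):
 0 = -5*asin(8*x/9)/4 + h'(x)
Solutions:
 h(x) = C1 + 5*x*asin(8*x/9)/4 + 5*sqrt(81 - 64*x^2)/32


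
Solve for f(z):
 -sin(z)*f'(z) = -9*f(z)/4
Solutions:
 f(z) = C1*(cos(z) - 1)^(9/8)/(cos(z) + 1)^(9/8)


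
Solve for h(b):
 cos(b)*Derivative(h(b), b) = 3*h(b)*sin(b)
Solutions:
 h(b) = C1/cos(b)^3


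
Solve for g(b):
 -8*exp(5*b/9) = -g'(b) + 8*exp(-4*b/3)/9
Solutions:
 g(b) = C1 + 72*exp(5*b/9)/5 - 2*exp(-4*b/3)/3


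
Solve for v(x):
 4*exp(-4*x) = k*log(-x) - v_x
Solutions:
 v(x) = C1 + k*x*log(-x) - k*x + exp(-4*x)


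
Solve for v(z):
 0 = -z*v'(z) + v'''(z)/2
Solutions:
 v(z) = C1 + Integral(C2*airyai(2^(1/3)*z) + C3*airybi(2^(1/3)*z), z)


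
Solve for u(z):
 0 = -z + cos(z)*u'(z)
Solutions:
 u(z) = C1 + Integral(z/cos(z), z)


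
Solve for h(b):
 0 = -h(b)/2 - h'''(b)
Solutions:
 h(b) = C3*exp(-2^(2/3)*b/2) + (C1*sin(2^(2/3)*sqrt(3)*b/4) + C2*cos(2^(2/3)*sqrt(3)*b/4))*exp(2^(2/3)*b/4)


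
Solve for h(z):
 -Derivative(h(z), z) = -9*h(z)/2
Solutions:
 h(z) = C1*exp(9*z/2)


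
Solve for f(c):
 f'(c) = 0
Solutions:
 f(c) = C1


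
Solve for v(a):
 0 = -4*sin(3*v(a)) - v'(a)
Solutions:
 v(a) = -acos((-C1 - exp(24*a))/(C1 - exp(24*a)))/3 + 2*pi/3
 v(a) = acos((-C1 - exp(24*a))/(C1 - exp(24*a)))/3


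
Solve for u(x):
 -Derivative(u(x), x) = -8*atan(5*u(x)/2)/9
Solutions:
 Integral(1/atan(5*_y/2), (_y, u(x))) = C1 + 8*x/9


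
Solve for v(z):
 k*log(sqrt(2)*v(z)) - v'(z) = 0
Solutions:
 Integral(1/(2*log(_y) + log(2)), (_y, v(z))) = C1 + k*z/2


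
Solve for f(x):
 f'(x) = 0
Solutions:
 f(x) = C1


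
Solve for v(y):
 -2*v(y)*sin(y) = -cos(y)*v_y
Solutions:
 v(y) = C1/cos(y)^2


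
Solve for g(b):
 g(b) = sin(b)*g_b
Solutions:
 g(b) = C1*sqrt(cos(b) - 1)/sqrt(cos(b) + 1)


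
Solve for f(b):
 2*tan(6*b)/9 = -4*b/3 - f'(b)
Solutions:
 f(b) = C1 - 2*b^2/3 + log(cos(6*b))/27


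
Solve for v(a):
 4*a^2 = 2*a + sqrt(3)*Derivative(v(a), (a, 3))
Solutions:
 v(a) = C1 + C2*a + C3*a^2 + sqrt(3)*a^5/45 - sqrt(3)*a^4/36


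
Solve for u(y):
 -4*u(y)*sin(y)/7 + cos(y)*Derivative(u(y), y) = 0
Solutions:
 u(y) = C1/cos(y)^(4/7)


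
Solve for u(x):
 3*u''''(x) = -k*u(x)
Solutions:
 u(x) = C1*exp(-3^(3/4)*x*(-k)^(1/4)/3) + C2*exp(3^(3/4)*x*(-k)^(1/4)/3) + C3*exp(-3^(3/4)*I*x*(-k)^(1/4)/3) + C4*exp(3^(3/4)*I*x*(-k)^(1/4)/3)


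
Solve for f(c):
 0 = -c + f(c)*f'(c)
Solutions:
 f(c) = -sqrt(C1 + c^2)
 f(c) = sqrt(C1 + c^2)


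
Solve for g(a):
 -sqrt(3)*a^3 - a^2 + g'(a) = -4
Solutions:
 g(a) = C1 + sqrt(3)*a^4/4 + a^3/3 - 4*a


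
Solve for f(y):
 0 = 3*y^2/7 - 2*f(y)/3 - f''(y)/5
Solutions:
 f(y) = C1*sin(sqrt(30)*y/3) + C2*cos(sqrt(30)*y/3) + 9*y^2/14 - 27/70


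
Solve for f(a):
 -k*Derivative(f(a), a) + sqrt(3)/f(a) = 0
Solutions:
 f(a) = -sqrt(C1 + 2*sqrt(3)*a/k)
 f(a) = sqrt(C1 + 2*sqrt(3)*a/k)


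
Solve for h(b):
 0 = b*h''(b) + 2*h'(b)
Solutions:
 h(b) = C1 + C2/b


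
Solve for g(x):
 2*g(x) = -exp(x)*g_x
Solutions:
 g(x) = C1*exp(2*exp(-x))


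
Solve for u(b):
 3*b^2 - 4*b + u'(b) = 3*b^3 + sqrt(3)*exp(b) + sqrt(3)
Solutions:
 u(b) = C1 + 3*b^4/4 - b^3 + 2*b^2 + sqrt(3)*b + sqrt(3)*exp(b)


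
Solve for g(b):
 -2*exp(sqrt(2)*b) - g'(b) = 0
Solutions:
 g(b) = C1 - sqrt(2)*exp(sqrt(2)*b)


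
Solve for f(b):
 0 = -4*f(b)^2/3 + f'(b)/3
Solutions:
 f(b) = -1/(C1 + 4*b)


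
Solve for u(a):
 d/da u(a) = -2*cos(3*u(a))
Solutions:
 u(a) = -asin((C1 + exp(12*a))/(C1 - exp(12*a)))/3 + pi/3
 u(a) = asin((C1 + exp(12*a))/(C1 - exp(12*a)))/3


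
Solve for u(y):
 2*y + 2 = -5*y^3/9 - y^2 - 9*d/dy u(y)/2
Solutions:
 u(y) = C1 - 5*y^4/162 - 2*y^3/27 - 2*y^2/9 - 4*y/9


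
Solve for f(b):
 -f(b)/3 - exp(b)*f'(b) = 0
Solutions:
 f(b) = C1*exp(exp(-b)/3)


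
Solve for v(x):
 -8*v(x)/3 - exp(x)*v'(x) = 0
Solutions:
 v(x) = C1*exp(8*exp(-x)/3)


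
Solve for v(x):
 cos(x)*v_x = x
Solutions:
 v(x) = C1 + Integral(x/cos(x), x)


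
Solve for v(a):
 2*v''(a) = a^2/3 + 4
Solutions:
 v(a) = C1 + C2*a + a^4/72 + a^2


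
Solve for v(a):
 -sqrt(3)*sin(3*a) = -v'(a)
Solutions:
 v(a) = C1 - sqrt(3)*cos(3*a)/3


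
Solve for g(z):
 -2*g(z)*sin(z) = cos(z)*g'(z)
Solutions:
 g(z) = C1*cos(z)^2


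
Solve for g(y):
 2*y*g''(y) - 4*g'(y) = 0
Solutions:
 g(y) = C1 + C2*y^3


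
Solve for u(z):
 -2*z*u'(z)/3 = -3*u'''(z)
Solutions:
 u(z) = C1 + Integral(C2*airyai(6^(1/3)*z/3) + C3*airybi(6^(1/3)*z/3), z)


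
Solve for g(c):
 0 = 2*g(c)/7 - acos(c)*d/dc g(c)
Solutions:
 g(c) = C1*exp(2*Integral(1/acos(c), c)/7)


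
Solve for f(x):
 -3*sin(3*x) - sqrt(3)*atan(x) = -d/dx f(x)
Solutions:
 f(x) = C1 + sqrt(3)*(x*atan(x) - log(x^2 + 1)/2) - cos(3*x)


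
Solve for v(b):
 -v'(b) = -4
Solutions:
 v(b) = C1 + 4*b


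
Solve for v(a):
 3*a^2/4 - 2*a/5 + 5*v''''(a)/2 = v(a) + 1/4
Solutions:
 v(a) = C1*exp(-2^(1/4)*5^(3/4)*a/5) + C2*exp(2^(1/4)*5^(3/4)*a/5) + C3*sin(2^(1/4)*5^(3/4)*a/5) + C4*cos(2^(1/4)*5^(3/4)*a/5) + 3*a^2/4 - 2*a/5 - 1/4


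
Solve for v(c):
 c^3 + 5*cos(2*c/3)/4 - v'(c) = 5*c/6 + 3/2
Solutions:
 v(c) = C1 + c^4/4 - 5*c^2/12 - 3*c/2 + 15*sin(2*c/3)/8


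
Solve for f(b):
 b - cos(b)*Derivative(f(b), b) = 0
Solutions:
 f(b) = C1 + Integral(b/cos(b), b)


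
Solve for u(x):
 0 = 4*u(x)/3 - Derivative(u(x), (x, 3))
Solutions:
 u(x) = C3*exp(6^(2/3)*x/3) + (C1*sin(2^(2/3)*3^(1/6)*x/2) + C2*cos(2^(2/3)*3^(1/6)*x/2))*exp(-6^(2/3)*x/6)


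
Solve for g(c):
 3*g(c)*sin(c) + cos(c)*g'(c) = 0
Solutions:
 g(c) = C1*cos(c)^3


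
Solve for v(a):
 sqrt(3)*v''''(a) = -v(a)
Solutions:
 v(a) = (C1*sin(sqrt(2)*3^(7/8)*a/6) + C2*cos(sqrt(2)*3^(7/8)*a/6))*exp(-sqrt(2)*3^(7/8)*a/6) + (C3*sin(sqrt(2)*3^(7/8)*a/6) + C4*cos(sqrt(2)*3^(7/8)*a/6))*exp(sqrt(2)*3^(7/8)*a/6)


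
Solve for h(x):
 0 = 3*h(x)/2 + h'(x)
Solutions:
 h(x) = C1*exp(-3*x/2)


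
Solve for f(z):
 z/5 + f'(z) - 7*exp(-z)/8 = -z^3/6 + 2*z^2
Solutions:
 f(z) = C1 - z^4/24 + 2*z^3/3 - z^2/10 - 7*exp(-z)/8


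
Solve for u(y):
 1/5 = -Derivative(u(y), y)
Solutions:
 u(y) = C1 - y/5


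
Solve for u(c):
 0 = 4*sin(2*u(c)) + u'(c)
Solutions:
 u(c) = pi - acos((-C1 - exp(16*c))/(C1 - exp(16*c)))/2
 u(c) = acos((-C1 - exp(16*c))/(C1 - exp(16*c)))/2


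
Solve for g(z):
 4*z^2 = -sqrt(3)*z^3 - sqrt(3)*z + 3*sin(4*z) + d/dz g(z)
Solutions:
 g(z) = C1 + sqrt(3)*z^4/4 + 4*z^3/3 + sqrt(3)*z^2/2 + 3*cos(4*z)/4


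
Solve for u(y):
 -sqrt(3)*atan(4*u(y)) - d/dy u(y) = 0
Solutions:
 Integral(1/atan(4*_y), (_y, u(y))) = C1 - sqrt(3)*y


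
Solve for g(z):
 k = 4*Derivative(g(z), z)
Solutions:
 g(z) = C1 + k*z/4


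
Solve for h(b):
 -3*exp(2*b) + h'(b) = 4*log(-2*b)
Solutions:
 h(b) = C1 + 4*b*log(-b) + 4*b*(-1 + log(2)) + 3*exp(2*b)/2


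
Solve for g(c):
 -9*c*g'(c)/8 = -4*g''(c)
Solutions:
 g(c) = C1 + C2*erfi(3*c/8)


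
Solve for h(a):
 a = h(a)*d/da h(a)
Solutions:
 h(a) = -sqrt(C1 + a^2)
 h(a) = sqrt(C1 + a^2)


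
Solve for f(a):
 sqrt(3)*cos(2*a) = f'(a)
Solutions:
 f(a) = C1 + sqrt(3)*sin(2*a)/2


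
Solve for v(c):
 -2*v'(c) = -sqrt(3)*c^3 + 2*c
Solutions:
 v(c) = C1 + sqrt(3)*c^4/8 - c^2/2


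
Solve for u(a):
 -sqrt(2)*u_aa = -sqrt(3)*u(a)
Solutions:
 u(a) = C1*exp(-2^(3/4)*3^(1/4)*a/2) + C2*exp(2^(3/4)*3^(1/4)*a/2)


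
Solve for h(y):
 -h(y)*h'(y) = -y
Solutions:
 h(y) = -sqrt(C1 + y^2)
 h(y) = sqrt(C1 + y^2)


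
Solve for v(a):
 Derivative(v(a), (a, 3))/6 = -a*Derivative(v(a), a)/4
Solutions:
 v(a) = C1 + Integral(C2*airyai(-2^(2/3)*3^(1/3)*a/2) + C3*airybi(-2^(2/3)*3^(1/3)*a/2), a)


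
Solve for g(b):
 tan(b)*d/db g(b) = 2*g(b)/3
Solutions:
 g(b) = C1*sin(b)^(2/3)


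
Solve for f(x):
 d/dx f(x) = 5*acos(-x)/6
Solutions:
 f(x) = C1 + 5*x*acos(-x)/6 + 5*sqrt(1 - x^2)/6


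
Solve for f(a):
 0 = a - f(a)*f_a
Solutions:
 f(a) = -sqrt(C1 + a^2)
 f(a) = sqrt(C1 + a^2)


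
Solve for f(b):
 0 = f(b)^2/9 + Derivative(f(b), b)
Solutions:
 f(b) = 9/(C1 + b)


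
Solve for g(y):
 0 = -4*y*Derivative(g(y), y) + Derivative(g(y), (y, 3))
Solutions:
 g(y) = C1 + Integral(C2*airyai(2^(2/3)*y) + C3*airybi(2^(2/3)*y), y)


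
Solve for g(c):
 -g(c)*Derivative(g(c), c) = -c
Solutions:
 g(c) = -sqrt(C1 + c^2)
 g(c) = sqrt(C1 + c^2)


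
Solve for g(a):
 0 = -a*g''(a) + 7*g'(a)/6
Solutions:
 g(a) = C1 + C2*a^(13/6)


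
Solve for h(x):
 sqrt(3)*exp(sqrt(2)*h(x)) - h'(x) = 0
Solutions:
 h(x) = sqrt(2)*(2*log(-1/(C1 + sqrt(3)*x)) - log(2))/4


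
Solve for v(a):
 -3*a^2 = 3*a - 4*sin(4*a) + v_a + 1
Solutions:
 v(a) = C1 - a^3 - 3*a^2/2 - a - cos(4*a)


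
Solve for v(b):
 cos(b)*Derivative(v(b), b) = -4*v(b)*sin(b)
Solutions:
 v(b) = C1*cos(b)^4


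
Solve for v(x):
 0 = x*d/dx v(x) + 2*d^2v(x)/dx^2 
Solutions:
 v(x) = C1 + C2*erf(x/2)


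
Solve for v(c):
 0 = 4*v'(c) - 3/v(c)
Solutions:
 v(c) = -sqrt(C1 + 6*c)/2
 v(c) = sqrt(C1 + 6*c)/2


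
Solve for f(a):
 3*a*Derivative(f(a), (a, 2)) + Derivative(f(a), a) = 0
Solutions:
 f(a) = C1 + C2*a^(2/3)


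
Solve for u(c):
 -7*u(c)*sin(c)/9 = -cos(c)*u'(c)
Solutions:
 u(c) = C1/cos(c)^(7/9)


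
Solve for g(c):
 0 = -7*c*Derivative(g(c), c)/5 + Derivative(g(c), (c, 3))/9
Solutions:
 g(c) = C1 + Integral(C2*airyai(5^(2/3)*63^(1/3)*c/5) + C3*airybi(5^(2/3)*63^(1/3)*c/5), c)


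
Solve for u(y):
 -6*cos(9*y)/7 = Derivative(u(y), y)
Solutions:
 u(y) = C1 - 2*sin(9*y)/21


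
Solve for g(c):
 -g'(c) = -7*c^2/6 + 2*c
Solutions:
 g(c) = C1 + 7*c^3/18 - c^2


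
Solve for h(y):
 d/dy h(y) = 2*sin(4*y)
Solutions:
 h(y) = C1 - cos(4*y)/2


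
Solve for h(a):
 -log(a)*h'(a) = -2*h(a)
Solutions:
 h(a) = C1*exp(2*li(a))


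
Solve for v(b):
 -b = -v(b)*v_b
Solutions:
 v(b) = -sqrt(C1 + b^2)
 v(b) = sqrt(C1 + b^2)


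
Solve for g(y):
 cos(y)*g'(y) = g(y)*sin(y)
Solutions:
 g(y) = C1/cos(y)


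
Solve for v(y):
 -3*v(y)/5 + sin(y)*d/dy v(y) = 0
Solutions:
 v(y) = C1*(cos(y) - 1)^(3/10)/(cos(y) + 1)^(3/10)


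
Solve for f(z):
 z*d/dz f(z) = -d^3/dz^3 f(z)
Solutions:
 f(z) = C1 + Integral(C2*airyai(-z) + C3*airybi(-z), z)


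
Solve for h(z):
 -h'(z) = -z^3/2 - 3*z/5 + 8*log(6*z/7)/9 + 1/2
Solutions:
 h(z) = C1 + z^4/8 + 3*z^2/10 - 8*z*log(z)/9 - 8*z*log(6)/9 + 7*z/18 + 8*z*log(7)/9


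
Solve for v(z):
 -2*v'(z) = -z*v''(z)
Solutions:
 v(z) = C1 + C2*z^3


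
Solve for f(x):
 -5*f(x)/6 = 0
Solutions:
 f(x) = 0


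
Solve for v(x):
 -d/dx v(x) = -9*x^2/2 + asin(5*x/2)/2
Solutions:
 v(x) = C1 + 3*x^3/2 - x*asin(5*x/2)/2 - sqrt(4 - 25*x^2)/10


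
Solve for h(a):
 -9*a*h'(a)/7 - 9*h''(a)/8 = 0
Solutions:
 h(a) = C1 + C2*erf(2*sqrt(7)*a/7)


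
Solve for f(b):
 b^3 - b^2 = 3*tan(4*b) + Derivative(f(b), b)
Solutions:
 f(b) = C1 + b^4/4 - b^3/3 + 3*log(cos(4*b))/4


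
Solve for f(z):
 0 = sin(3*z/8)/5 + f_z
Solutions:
 f(z) = C1 + 8*cos(3*z/8)/15


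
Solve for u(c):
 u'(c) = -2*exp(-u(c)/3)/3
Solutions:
 u(c) = 3*log(C1 - 2*c/9)


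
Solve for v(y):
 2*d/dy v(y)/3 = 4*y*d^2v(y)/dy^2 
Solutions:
 v(y) = C1 + C2*y^(7/6)


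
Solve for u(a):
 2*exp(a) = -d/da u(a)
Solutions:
 u(a) = C1 - 2*exp(a)


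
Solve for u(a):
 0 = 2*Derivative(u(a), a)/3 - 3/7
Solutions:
 u(a) = C1 + 9*a/14


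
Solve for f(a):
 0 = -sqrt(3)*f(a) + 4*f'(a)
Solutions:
 f(a) = C1*exp(sqrt(3)*a/4)


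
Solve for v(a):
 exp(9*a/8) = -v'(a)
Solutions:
 v(a) = C1 - 8*exp(9*a/8)/9


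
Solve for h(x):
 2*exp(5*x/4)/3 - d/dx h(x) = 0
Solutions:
 h(x) = C1 + 8*exp(5*x/4)/15


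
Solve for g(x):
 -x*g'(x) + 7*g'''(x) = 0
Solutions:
 g(x) = C1 + Integral(C2*airyai(7^(2/3)*x/7) + C3*airybi(7^(2/3)*x/7), x)


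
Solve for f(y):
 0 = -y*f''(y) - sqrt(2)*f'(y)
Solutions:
 f(y) = C1 + C2*y^(1 - sqrt(2))


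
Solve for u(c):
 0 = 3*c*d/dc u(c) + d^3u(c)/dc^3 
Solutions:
 u(c) = C1 + Integral(C2*airyai(-3^(1/3)*c) + C3*airybi(-3^(1/3)*c), c)


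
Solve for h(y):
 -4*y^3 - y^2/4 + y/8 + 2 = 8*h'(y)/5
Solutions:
 h(y) = C1 - 5*y^4/8 - 5*y^3/96 + 5*y^2/128 + 5*y/4


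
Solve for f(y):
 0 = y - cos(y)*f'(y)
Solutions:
 f(y) = C1 + Integral(y/cos(y), y)


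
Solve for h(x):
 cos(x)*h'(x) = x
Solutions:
 h(x) = C1 + Integral(x/cos(x), x)


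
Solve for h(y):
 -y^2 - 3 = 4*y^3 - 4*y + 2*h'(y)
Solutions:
 h(y) = C1 - y^4/2 - y^3/6 + y^2 - 3*y/2


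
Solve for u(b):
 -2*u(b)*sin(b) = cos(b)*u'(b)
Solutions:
 u(b) = C1*cos(b)^2


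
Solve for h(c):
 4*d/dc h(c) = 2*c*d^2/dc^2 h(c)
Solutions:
 h(c) = C1 + C2*c^3


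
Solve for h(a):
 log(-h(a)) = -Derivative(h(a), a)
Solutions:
 -li(-h(a)) = C1 - a


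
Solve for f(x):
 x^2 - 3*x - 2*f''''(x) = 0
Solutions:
 f(x) = C1 + C2*x + C3*x^2 + C4*x^3 + x^6/720 - x^5/80


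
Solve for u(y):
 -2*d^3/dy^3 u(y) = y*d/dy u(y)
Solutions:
 u(y) = C1 + Integral(C2*airyai(-2^(2/3)*y/2) + C3*airybi(-2^(2/3)*y/2), y)


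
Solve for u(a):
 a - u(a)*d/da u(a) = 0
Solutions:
 u(a) = -sqrt(C1 + a^2)
 u(a) = sqrt(C1 + a^2)


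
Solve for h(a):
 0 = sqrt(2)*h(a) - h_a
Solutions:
 h(a) = C1*exp(sqrt(2)*a)


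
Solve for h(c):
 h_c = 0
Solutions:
 h(c) = C1


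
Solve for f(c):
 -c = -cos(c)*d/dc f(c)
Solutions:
 f(c) = C1 + Integral(c/cos(c), c)


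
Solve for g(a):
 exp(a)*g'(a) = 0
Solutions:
 g(a) = C1


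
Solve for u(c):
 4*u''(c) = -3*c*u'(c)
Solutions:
 u(c) = C1 + C2*erf(sqrt(6)*c/4)


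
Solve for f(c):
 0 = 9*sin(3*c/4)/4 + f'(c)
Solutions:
 f(c) = C1 + 3*cos(3*c/4)


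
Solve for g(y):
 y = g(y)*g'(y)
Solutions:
 g(y) = -sqrt(C1 + y^2)
 g(y) = sqrt(C1 + y^2)


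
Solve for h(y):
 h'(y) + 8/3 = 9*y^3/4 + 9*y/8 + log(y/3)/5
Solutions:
 h(y) = C1 + 9*y^4/16 + 9*y^2/16 + y*log(y)/5 - 43*y/15 - y*log(3)/5


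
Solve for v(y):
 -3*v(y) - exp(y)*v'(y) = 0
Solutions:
 v(y) = C1*exp(3*exp(-y))


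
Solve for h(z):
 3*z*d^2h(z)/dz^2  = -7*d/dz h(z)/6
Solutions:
 h(z) = C1 + C2*z^(11/18)


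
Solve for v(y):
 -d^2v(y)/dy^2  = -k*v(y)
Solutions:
 v(y) = C1*exp(-sqrt(k)*y) + C2*exp(sqrt(k)*y)


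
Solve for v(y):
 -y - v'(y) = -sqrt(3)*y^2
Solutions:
 v(y) = C1 + sqrt(3)*y^3/3 - y^2/2


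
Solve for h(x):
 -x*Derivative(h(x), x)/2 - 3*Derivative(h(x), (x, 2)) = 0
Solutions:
 h(x) = C1 + C2*erf(sqrt(3)*x/6)


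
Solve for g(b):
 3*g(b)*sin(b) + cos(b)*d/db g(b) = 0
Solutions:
 g(b) = C1*cos(b)^3


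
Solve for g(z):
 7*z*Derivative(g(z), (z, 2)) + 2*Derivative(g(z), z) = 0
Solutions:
 g(z) = C1 + C2*z^(5/7)


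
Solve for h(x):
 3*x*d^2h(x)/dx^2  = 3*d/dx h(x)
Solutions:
 h(x) = C1 + C2*x^2


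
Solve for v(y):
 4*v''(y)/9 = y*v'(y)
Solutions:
 v(y) = C1 + C2*erfi(3*sqrt(2)*y/4)


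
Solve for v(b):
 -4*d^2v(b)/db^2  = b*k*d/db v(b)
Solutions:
 v(b) = Piecewise((-sqrt(2)*sqrt(pi)*C1*erf(sqrt(2)*b*sqrt(k)/4)/sqrt(k) - C2, (k > 0) | (k < 0)), (-C1*b - C2, True))


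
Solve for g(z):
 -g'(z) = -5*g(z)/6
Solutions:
 g(z) = C1*exp(5*z/6)


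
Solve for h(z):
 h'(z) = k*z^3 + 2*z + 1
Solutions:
 h(z) = C1 + k*z^4/4 + z^2 + z


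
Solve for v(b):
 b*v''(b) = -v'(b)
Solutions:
 v(b) = C1 + C2*log(b)


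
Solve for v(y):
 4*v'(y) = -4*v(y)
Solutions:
 v(y) = C1*exp(-y)


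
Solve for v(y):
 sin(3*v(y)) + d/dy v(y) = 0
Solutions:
 v(y) = -acos((-C1 - exp(6*y))/(C1 - exp(6*y)))/3 + 2*pi/3
 v(y) = acos((-C1 - exp(6*y))/(C1 - exp(6*y)))/3


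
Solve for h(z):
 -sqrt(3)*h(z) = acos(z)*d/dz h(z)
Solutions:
 h(z) = C1*exp(-sqrt(3)*Integral(1/acos(z), z))


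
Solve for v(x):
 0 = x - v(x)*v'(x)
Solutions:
 v(x) = -sqrt(C1 + x^2)
 v(x) = sqrt(C1 + x^2)


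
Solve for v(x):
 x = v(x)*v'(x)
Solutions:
 v(x) = -sqrt(C1 + x^2)
 v(x) = sqrt(C1 + x^2)


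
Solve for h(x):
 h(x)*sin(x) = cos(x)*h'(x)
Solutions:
 h(x) = C1/cos(x)


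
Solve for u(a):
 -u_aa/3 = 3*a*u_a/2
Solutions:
 u(a) = C1 + C2*erf(3*a/2)


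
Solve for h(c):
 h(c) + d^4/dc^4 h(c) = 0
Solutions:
 h(c) = (C1*sin(sqrt(2)*c/2) + C2*cos(sqrt(2)*c/2))*exp(-sqrt(2)*c/2) + (C3*sin(sqrt(2)*c/2) + C4*cos(sqrt(2)*c/2))*exp(sqrt(2)*c/2)


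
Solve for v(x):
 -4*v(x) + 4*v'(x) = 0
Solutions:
 v(x) = C1*exp(x)


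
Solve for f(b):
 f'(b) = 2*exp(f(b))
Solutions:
 f(b) = log(-1/(C1 + 2*b))


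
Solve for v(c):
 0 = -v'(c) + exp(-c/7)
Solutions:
 v(c) = C1 - 7*exp(-c/7)


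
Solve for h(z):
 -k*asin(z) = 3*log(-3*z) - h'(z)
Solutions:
 h(z) = C1 + k*(z*asin(z) + sqrt(1 - z^2)) + 3*z*log(-z) - 3*z + 3*z*log(3)


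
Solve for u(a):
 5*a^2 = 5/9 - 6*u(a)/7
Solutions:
 u(a) = 35/54 - 35*a^2/6


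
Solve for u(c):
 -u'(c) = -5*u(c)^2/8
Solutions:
 u(c) = -8/(C1 + 5*c)


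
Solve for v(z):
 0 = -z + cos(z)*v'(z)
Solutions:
 v(z) = C1 + Integral(z/cos(z), z)


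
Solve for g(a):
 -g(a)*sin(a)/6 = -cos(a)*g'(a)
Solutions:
 g(a) = C1/cos(a)^(1/6)


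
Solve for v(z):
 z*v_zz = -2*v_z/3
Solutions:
 v(z) = C1 + C2*z^(1/3)


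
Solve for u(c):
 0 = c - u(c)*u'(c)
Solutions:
 u(c) = -sqrt(C1 + c^2)
 u(c) = sqrt(C1 + c^2)


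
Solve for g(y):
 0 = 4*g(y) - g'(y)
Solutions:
 g(y) = C1*exp(4*y)


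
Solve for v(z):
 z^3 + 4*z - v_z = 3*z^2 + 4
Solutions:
 v(z) = C1 + z^4/4 - z^3 + 2*z^2 - 4*z


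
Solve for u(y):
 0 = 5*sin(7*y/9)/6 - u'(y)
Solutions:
 u(y) = C1 - 15*cos(7*y/9)/14


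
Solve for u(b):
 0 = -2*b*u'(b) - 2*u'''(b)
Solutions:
 u(b) = C1 + Integral(C2*airyai(-b) + C3*airybi(-b), b)


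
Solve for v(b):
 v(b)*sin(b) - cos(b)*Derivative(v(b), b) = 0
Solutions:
 v(b) = C1/cos(b)


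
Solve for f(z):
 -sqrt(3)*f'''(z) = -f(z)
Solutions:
 f(z) = C3*exp(3^(5/6)*z/3) + (C1*sin(3^(1/3)*z/2) + C2*cos(3^(1/3)*z/2))*exp(-3^(5/6)*z/6)


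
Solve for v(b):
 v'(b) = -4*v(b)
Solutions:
 v(b) = C1*exp(-4*b)


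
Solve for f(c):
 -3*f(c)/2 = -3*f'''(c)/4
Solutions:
 f(c) = C3*exp(2^(1/3)*c) + (C1*sin(2^(1/3)*sqrt(3)*c/2) + C2*cos(2^(1/3)*sqrt(3)*c/2))*exp(-2^(1/3)*c/2)


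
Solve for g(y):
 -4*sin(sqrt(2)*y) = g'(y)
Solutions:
 g(y) = C1 + 2*sqrt(2)*cos(sqrt(2)*y)


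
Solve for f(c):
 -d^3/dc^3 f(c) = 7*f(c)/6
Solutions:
 f(c) = C3*exp(-6^(2/3)*7^(1/3)*c/6) + (C1*sin(2^(2/3)*3^(1/6)*7^(1/3)*c/4) + C2*cos(2^(2/3)*3^(1/6)*7^(1/3)*c/4))*exp(6^(2/3)*7^(1/3)*c/12)


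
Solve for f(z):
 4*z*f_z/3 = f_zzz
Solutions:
 f(z) = C1 + Integral(C2*airyai(6^(2/3)*z/3) + C3*airybi(6^(2/3)*z/3), z)


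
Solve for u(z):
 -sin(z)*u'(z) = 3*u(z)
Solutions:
 u(z) = C1*(cos(z) + 1)^(3/2)/(cos(z) - 1)^(3/2)


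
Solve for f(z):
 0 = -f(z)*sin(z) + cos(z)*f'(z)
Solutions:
 f(z) = C1/cos(z)


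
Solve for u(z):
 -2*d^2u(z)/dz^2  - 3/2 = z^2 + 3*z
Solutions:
 u(z) = C1 + C2*z - z^4/24 - z^3/4 - 3*z^2/8


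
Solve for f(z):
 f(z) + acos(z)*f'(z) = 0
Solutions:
 f(z) = C1*exp(-Integral(1/acos(z), z))


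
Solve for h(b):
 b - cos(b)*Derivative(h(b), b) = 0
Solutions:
 h(b) = C1 + Integral(b/cos(b), b)


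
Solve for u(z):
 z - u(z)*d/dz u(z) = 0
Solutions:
 u(z) = -sqrt(C1 + z^2)
 u(z) = sqrt(C1 + z^2)


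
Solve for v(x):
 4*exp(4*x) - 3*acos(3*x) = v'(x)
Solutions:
 v(x) = C1 - 3*x*acos(3*x) + sqrt(1 - 9*x^2) + exp(4*x)


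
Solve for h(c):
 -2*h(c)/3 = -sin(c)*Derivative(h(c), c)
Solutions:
 h(c) = C1*(cos(c) - 1)^(1/3)/(cos(c) + 1)^(1/3)


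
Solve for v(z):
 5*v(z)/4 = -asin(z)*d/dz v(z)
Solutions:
 v(z) = C1*exp(-5*Integral(1/asin(z), z)/4)


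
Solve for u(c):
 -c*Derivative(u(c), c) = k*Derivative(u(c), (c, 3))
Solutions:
 u(c) = C1 + Integral(C2*airyai(c*(-1/k)^(1/3)) + C3*airybi(c*(-1/k)^(1/3)), c)
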